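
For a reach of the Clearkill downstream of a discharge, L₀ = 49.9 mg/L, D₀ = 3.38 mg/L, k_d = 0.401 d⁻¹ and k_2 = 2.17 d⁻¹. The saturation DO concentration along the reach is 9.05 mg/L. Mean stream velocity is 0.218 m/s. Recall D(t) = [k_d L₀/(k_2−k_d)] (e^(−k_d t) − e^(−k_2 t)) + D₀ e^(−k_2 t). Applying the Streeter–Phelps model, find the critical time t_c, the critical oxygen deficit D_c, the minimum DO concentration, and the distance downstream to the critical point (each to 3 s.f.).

t_c ≈ 0.754 d; D_c ≈ 6.82 mg/L; min DO ≈ 2.23 mg/L; x_c ≈ 14.2 km

At the critical point dD/dt = 0, so k_d L₀ e^(−k_d t) = k_2 D. Substituting D(t) from the Streeter–Phelps equation and solving for t gives
t_c = ln[(k_2/k_d)(1 − D₀(k_2−k_d)/(k_d L₀))] / (k_2−k_d).
Here k_2−k_d = 1.769 d⁻¹ and 1 − D₀(k_2−k_d)/(k_d L₀) = 1 − 3.38×1.769/(0.401×49.9) = 0.7012, so
t_c = ln(5.411 × 0.7012) / 1.769 = 1.334 / 1.769 = 0.7538 d.
D_c = (k_d/k_2) L₀ e^(−k_d t_c) = (0.401/2.17) × 49.9 × e^(−0.401×0.7538) = 0.1848 × 49.9 × 0.7391 = 6.816 mg/L.
Minimum DO = C_s − D_c = 9.05 − 6.816 = 2.234 mg/L.
x_c = v t_c = 0.218 m/s × 0.7538 d × 86400 s/d = 14200 m ≈ 14.2 km.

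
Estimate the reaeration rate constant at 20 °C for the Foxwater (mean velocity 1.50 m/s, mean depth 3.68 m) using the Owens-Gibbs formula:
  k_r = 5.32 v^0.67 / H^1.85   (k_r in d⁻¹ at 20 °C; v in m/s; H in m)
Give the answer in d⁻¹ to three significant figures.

k_r ≈ 0.627 d⁻¹

k_r = 5.32 × 1.50^0.67 / 3.68^1.85 = 5.32 × 1.312 / 11.14 = 0.6267 d⁻¹.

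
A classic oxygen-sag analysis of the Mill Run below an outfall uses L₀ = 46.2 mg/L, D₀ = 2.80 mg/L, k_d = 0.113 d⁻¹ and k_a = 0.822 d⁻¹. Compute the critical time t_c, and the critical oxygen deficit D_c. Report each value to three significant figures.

At the critical point dD/dt = 0, so k_d L₀ e^(−k_d t) = k_a D. Substituting D(t) from the Streeter–Phelps equation and solving for t gives
t_c = ln[(k_a/k_d)(1 − D₀(k_a−k_d)/(k_d L₀))] / (k_a−k_d).
Here k_a−k_d = 0.7090 d⁻¹ and 1 − D₀(k_a−k_d)/(k_d L₀) = 1 − 2.80×0.7090/(0.113×46.2) = 0.6197, so
t_c = ln(7.274 × 0.6197) / 0.7090 = 1.506 / 0.7090 = 2.124 d.
L(t_c) = L₀ e^(−k_d t_c) = 46.2 × 0.7866 = 36.34 mg/L, and at the critical point k_a D_c = k_d L, so D_c = (0.113/0.822) × 36.34 = 4.996 mg/L.

t_c ≈ 2.12 d; D_c ≈ 5.00 mg/L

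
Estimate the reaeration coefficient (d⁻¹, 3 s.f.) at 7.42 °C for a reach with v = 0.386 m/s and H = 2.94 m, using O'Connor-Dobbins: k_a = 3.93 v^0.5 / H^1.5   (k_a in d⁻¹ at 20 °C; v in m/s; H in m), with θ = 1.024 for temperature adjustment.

k_a(20) = 3.93 × 0.386^0.5 / 2.94^1.5 = 3.93 × 0.6213 / 5.041 = 0.4844 d⁻¹.
k_a(7.42) = 0.4844 × 1.024^(7.42−20) = 0.4844 × 0.7420 = 0.3594 d⁻¹.

k_a ≈ 0.359 d⁻¹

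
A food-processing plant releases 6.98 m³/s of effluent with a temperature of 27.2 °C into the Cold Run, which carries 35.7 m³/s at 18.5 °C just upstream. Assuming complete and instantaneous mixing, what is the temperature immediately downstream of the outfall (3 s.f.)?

19.9 °C

Flow-weighted mixing: C = (Q_r C_r + Q_w C_w)/(Q_r + Q_w)
= (35.7×18.5 + 6.98×27.2)/(35.7 + 6.98) = 850.3/42.68 = 19.92 °C.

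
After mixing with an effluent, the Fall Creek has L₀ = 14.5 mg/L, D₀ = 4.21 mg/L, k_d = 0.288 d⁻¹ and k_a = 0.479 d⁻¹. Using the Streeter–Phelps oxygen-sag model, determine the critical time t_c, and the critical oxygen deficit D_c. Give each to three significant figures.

t_c ≈ 1.54 d; D_c ≈ 5.59 mg/L

At the critical point dD/dt = 0, so k_d L₀ e^(−k_d t) = k_a D. Substituting D(t) from the Streeter–Phelps equation and solving for t gives
t_c = ln[(k_a/k_d)(1 − D₀(k_a−k_d)/(k_d L₀))] / (k_a−k_d).
Here k_a−k_d = 0.1910 d⁻¹ and 1 − D₀(k_a−k_d)/(k_d L₀) = 1 − 4.21×0.1910/(0.288×14.5) = 0.8074, so
t_c = ln(1.663 × 0.8074) / 0.1910 = 0.2949 / 0.1910 = 1.544 d.
L(t_c) = L₀ e^(−k_d t_c) = 14.5 × 0.6411 = 9.296 mg/L, and at the critical point k_a D_c = k_d L, so D_c = (0.288/0.479) × 9.296 = 5.589 mg/L.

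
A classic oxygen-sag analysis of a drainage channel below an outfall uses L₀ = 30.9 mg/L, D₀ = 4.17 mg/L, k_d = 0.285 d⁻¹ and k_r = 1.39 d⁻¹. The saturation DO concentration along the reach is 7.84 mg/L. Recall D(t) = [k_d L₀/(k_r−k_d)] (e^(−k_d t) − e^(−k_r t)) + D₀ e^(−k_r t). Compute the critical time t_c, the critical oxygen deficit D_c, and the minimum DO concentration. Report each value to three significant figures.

With k_r/k_d = 4.877 and 1 − D₀(k_r−k_d)/(k_d L₀) = 0.4768,
t_c = ln(4.877 × 0.4768) / (1.39 − 0.285) = ln(2.325) / 1.105 = 0.8438/1.105 = 0.7637 d.
L(t_c) = L₀ e^(−k_d t_c) = 30.9 × 0.8044 = 24.86 mg/L, and at the critical point k_r D_c = k_d L, so D_c = (0.285/1.39) × 24.86 = 5.096 mg/L.
Minimum DO = C_s − D_c = 7.84 − 5.096 = 2.744 mg/L.

t_c ≈ 0.764 d; D_c ≈ 5.10 mg/L; min DO ≈ 2.74 mg/L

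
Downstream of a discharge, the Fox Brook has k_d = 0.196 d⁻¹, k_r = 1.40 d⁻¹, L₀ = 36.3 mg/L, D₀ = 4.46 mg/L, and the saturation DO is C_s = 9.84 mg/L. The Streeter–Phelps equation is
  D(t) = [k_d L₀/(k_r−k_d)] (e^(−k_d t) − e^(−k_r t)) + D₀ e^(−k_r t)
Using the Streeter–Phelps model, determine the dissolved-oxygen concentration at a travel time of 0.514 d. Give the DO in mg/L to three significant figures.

DO ≈ 5.20 mg/L

k_d L₀/(k_r−k_d) = 0.196×36.3/(1.40−0.196) = 7.115/1.204 = 5.909 mg/L.
e^(−k_d t) = e^(−0.196×0.5140) = 0.9042; e^(−k_r t) = e^(−1.40×0.5140) = 0.4869.
D = 5.909 × (0.9042 − 0.4869) + 4.46 × 0.4869 = 2.465 + 2.172 = 4.637 mg/L.
DO = C_s − D = 9.84 − 4.637 = 5.203 mg/L.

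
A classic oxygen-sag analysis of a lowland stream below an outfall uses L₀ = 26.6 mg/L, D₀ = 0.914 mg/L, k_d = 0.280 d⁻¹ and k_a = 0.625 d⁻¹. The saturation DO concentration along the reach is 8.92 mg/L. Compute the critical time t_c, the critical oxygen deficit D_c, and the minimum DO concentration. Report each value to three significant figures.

t_c = [1/(k_a−k_d)] ln[(k_a/k_d)(1 − D₀(k_a−k_d)/(k_d L₀))]
= [1/(0.625−0.280)] ln[(0.625/0.280)(1 − 0.914×0.3450/(0.280×26.6))]
= (1/0.3450) ln[2.232 × 0.9577] = 2.899 × ln(2.138) = 2.899 × 0.7597 = 2.202 d.
L(t_c) = L₀ e^(−k_d t_c) = 26.6 × 0.5398 = 14.36 mg/L, and at the critical point k_a D_c = k_d L, so D_c = (0.280/0.625) × 14.36 = 6.433 mg/L.
Minimum DO = C_s − D_c = 8.92 − 6.433 = 2.487 mg/L.

t_c ≈ 2.20 d; D_c ≈ 6.43 mg/L; min DO ≈ 2.49 mg/L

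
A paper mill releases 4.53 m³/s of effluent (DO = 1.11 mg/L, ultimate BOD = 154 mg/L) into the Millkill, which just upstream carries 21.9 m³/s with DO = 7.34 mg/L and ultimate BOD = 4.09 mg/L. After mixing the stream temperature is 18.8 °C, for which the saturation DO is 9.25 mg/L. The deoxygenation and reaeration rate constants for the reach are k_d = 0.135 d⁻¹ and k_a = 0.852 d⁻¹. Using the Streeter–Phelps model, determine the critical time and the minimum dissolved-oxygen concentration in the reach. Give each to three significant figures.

t_c ≈ 1.51 d; minimum DO ≈ 5.40 mg/L

Mixed DO = (21.9×7.34 + 4.53×1.11)/(21.9+4.53) = 165.8/26.43 = 6.272 mg/L.
Mixed L₀ = (21.9×4.09 + 4.53×154)/(26.43) = 787.2/26.43 = 29.78 mg/L.
Initial deficit D₀ = C_s − DO₀ = 9.25 − 6.272 = 2.978 mg/L.
t_c = (1/0.7170) ln[(0.852/0.135)(1 − 2.978×0.7170/(0.135×29.78))] = 1.395 × ln(2.960) = 1.513 d.
D_c = (0.135/0.852) × 29.78 × e^(−0.135×1.513) = 0.1585 × 29.78 × 0.8152 = 3.847 mg/L.
Minimum DO = 9.25 − 3.847 = 5.403 mg/L.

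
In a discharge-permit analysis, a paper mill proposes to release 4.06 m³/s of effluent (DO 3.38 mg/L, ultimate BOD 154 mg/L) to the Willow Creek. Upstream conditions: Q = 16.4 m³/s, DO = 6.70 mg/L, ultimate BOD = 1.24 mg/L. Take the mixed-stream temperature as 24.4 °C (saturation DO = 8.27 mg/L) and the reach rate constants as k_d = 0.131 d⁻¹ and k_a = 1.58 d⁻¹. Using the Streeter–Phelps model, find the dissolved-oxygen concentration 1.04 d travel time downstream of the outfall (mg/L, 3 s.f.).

Mixed DO = (16.4×6.70 + 4.06×3.38)/(16.4+4.06) = 123.6/20.46 = 6.041 mg/L.
Mixed L₀ = (16.4×1.24 + 4.06×154)/(20.46) = 645.6/20.46 = 31.55 mg/L.
Initial deficit D₀ = C_s − DO₀ = 8.27 − 6.041 = 2.229 mg/L.
D(1.04) = [0.131×31.55/(1.58−0.131)](e^(−0.131×1.04) − e^(−1.58×1.04)) + 2.229 e^(−1.58×1.04)
= 2.853 × (0.8726 − 0.1934) + 2.229 × 0.1934 = 2.369 mg/L.
DO = 8.27 − 2.369 = 5.901 mg/L.

DO ≈ 5.90 mg/L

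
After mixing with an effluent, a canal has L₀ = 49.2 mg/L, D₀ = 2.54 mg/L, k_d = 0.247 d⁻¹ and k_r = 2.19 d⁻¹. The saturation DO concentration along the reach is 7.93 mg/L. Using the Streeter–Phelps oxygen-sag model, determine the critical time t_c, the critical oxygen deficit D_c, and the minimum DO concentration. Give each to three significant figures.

t_c = [1/(k_r−k_d)] ln[(k_r/k_d)(1 − D₀(k_r−k_d)/(k_d L₀))]
= [1/(2.19−0.247)] ln[(2.19/0.247)(1 − 2.54×1.943/(0.247×49.2))]
= (1/1.943) ln[8.866 × 0.5939] = 0.5147 × ln(5.266) = 0.5147 × 1.661 = 0.8550 d.
L(t_c) = L₀ e^(−k_d t_c) = 49.2 × 0.8096 = 39.83 mg/L, and at the critical point k_r D_c = k_d L, so D_c = (0.247/2.19) × 39.83 = 4.493 mg/L.
Minimum DO = C_s − D_c = 7.93 − 4.493 = 3.437 mg/L.

t_c ≈ 0.855 d; D_c ≈ 4.49 mg/L; min DO ≈ 3.44 mg/L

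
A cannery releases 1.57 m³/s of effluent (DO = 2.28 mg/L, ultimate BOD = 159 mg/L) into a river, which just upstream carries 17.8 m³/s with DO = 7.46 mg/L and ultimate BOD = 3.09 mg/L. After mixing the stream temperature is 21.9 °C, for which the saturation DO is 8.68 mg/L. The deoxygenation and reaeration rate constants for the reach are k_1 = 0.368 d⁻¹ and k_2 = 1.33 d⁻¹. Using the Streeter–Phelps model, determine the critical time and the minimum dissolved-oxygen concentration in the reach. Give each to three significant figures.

t_c ≈ 1.00 d; minimum DO ≈ 5.67 mg/L

Mixed DO = (17.8×7.46 + 1.57×2.28)/(17.8+1.57) = 136.4/19.37 = 7.040 mg/L.
Mixed L₀ = (17.8×3.09 + 1.57×159)/(19.37) = 304.6/19.37 = 15.73 mg/L.
Initial deficit D₀ = C_s − DO₀ = 8.68 − 7.040 = 1.640 mg/L.
t_c = (1/0.9620) ln[(1.33/0.368)(1 − 1.640×0.9620/(0.368×15.73))] = 1.040 × ln(2.629) = 1.005 d.
D_c = (0.368/1.33) × 15.73 × e^(−0.368×1.005) = 0.2767 × 15.73 × 0.6909 = 3.006 mg/L.
Minimum DO = 8.68 − 3.006 = 5.674 mg/L.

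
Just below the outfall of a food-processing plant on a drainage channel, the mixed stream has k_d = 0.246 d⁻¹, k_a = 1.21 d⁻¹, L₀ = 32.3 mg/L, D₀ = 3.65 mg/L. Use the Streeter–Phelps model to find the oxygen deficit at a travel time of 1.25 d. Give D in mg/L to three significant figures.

D ≈ 5.05 mg/L

k_d L₀/(k_a−k_d) = 0.246×32.3/(1.21−0.246) = 7.946/0.9640 = 8.243 mg/L.
e^(−k_d t) = e^(−0.246×1.250) = 0.7353; e^(−k_a t) = e^(−1.21×1.250) = 0.2204.
D = 8.243 × (0.7353 − 0.2204) + 3.65 × 0.2204 = 4.244 + 0.8043 = 5.049 mg/L.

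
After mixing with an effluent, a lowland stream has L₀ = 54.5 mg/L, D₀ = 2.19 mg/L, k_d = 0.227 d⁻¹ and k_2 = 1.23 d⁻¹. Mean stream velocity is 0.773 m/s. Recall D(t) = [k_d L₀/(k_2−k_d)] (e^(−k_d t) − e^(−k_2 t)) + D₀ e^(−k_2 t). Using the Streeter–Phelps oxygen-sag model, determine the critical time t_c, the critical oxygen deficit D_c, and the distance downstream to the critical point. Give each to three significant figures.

t_c = [1/(k_2−k_d)] ln[(k_2/k_d)(1 − D₀(k_2−k_d)/(k_d L₀))]
= [1/(1.23−0.227)] ln[(1.23/0.227)(1 − 2.19×1.003/(0.227×54.5))]
= (1/1.003) ln[5.419 × 0.8224] = 0.9970 × ln(4.456) = 0.9970 × 1.494 = 1.490 d.
L(t_c) = L₀ e^(−k_d t_c) = 54.5 × 0.7131 = 38.86 mg/L, and at the critical point k_2 D_c = k_d L, so D_c = (0.227/1.23) × 38.86 = 7.172 mg/L.
x_c = v t_c = 0.773 m/s × 1.490 d × 86400 s/d = 99500 m ≈ 99.5 km.

t_c ≈ 1.49 d; D_c ≈ 7.17 mg/L; x_c ≈ 99.5 km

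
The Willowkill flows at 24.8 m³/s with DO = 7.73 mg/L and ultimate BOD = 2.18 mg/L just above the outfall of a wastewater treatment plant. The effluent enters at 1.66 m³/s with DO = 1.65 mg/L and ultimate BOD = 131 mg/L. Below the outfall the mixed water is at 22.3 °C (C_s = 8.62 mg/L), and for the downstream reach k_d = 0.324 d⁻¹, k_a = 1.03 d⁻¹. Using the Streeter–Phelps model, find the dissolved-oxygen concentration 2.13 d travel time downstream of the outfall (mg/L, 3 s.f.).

Mixed DO = (24.8×7.73 + 1.66×1.65)/(24.8+1.66) = 194.4/26.46 = 7.349 mg/L.
Mixed L₀ = (24.8×2.18 + 1.66×131)/(26.46) = 271.5/26.46 = 10.26 mg/L.
Initial deficit D₀ = C_s − DO₀ = 8.62 − 7.349 = 1.271 mg/L.
D(2.13) = [0.324×10.26/(1.03−0.324)](e^(−0.324×2.13) − e^(−1.03×2.13)) + 1.271 e^(−1.03×2.13)
= 4.709 × (0.5015 − 0.1115) + 1.271 × 0.1115 = 1.979 mg/L.
DO = 8.62 − 1.979 = 6.641 mg/L.

DO ≈ 6.64 mg/L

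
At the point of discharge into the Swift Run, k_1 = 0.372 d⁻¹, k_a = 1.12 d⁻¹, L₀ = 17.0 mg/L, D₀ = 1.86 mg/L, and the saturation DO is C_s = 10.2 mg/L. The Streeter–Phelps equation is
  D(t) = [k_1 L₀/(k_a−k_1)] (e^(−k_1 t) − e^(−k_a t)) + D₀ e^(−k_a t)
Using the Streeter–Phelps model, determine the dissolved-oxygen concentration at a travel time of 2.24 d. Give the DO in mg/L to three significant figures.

k_1 L₀/(k_a−k_1) = 0.372×17.0/(1.12−0.372) = 6.324/0.7480 = 8.455 mg/L.
e^(−k_1 t) = e^(−0.372×2.240) = 0.4346; e^(−k_a t) = e^(−1.12×2.240) = 0.08137.
D = 8.455 × (0.4346 − 0.08137) + 1.86 × 0.08137 = 2.987 + 0.1513 = 3.138 mg/L.
DO = C_s − D = 10.2 − 3.138 = 7.062 mg/L.

DO ≈ 7.06 mg/L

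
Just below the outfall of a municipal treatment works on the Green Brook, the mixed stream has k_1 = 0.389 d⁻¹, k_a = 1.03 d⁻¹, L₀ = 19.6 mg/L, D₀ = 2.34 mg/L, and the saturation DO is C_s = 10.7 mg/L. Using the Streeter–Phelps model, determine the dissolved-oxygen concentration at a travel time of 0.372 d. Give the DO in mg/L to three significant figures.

k_1 L₀/(k_a−k_1) = 0.389×19.6/(1.03−0.389) = 7.624/0.6410 = 11.89 mg/L.
e^(−k_1 t) = e^(−0.389×0.3720) = 0.8653; e^(−k_a t) = e^(−1.03×0.3720) = 0.6817.
D = 11.89 × (0.8653 − 0.6817) + 2.34 × 0.6817 = 2.183 + 1.595 = 3.779 mg/L.
DO = C_s − D = 10.7 − 3.779 = 6.921 mg/L.

DO ≈ 6.92 mg/L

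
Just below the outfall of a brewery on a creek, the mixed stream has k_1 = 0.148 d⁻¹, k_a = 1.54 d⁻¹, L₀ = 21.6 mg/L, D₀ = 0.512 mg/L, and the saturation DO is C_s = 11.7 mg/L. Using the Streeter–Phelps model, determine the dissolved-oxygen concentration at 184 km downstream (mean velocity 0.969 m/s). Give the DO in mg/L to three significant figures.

DO ≈ 10.1 mg/L

Travel time t = x/v = 184 km / (0.969 m/s) = 184000 m / 0.969 m/s = 189900 s = 2.198 d.
k_1 L₀/(k_a−k_1) = 0.148×21.6/(1.54−0.148) = 3.197/1.392 = 2.297 mg/L.
e^(−k_1 t) = e^(−0.148×2.198) = 0.7223; e^(−k_a t) = e^(−1.54×2.198) = 0.03389.
D = 2.297 × (0.7223 − 0.03389) + 0.512 × 0.03389 = 1.581 + 0.01735 = 1.598 mg/L.
DO = C_s − D = 11.7 − 1.598 = 10.10 mg/L.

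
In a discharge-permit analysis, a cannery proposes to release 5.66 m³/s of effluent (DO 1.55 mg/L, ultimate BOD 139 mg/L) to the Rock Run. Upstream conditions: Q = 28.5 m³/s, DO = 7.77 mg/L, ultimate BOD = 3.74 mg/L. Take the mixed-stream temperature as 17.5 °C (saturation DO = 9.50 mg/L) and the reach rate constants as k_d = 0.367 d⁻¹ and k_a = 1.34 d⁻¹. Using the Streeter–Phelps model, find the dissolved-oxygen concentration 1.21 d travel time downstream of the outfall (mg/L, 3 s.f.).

Mixed DO = (28.5×7.77 + 5.66×1.55)/(28.5+5.66) = 230.2/34.16 = 6.739 mg/L.
Mixed L₀ = (28.5×3.74 + 5.66×139)/(34.16) = 893.3/34.16 = 26.15 mg/L.
Initial deficit D₀ = C_s − DO₀ = 9.50 − 6.739 = 2.761 mg/L.
D(1.21) = [0.367×26.15/(1.34−0.367)](e^(−0.367×1.21) − e^(−1.34×1.21)) + 2.761 e^(−1.34×1.21)
= 9.864 × (0.6414 − 0.1976) + 2.761 × 0.1976 = 4.923 mg/L.
DO = 9.50 − 4.923 = 4.577 mg/L.

DO ≈ 4.58 mg/L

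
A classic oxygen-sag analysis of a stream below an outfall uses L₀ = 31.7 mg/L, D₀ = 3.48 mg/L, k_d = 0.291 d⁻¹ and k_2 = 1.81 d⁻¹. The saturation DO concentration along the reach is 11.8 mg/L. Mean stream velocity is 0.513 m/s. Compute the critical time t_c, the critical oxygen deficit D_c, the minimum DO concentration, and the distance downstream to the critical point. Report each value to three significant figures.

t_c ≈ 0.643 d; D_c ≈ 4.23 mg/L; min DO ≈ 7.57 mg/L; x_c ≈ 28.5 km

With k_2/k_d = 6.220 and 1 − D₀(k_2−k_d)/(k_d L₀) = 0.4270,
t_c = ln(6.220 × 0.4270) / (1.81 − 0.291) = ln(2.656) / 1.519 = 0.9767/1.519 = 0.6430 d.
D_c = (k_d/k_2) L₀ e^(−k_d t_c) = (0.291/1.81) × 31.7 × e^(−0.291×0.6430) = 0.1608 × 31.7 × 0.8294 = 4.227 mg/L.
Minimum DO = C_s − D_c = 11.8 − 4.227 = 7.573 mg/L.
x_c = v t_c = 0.513 m/s × 0.6430 d × 86400 s/d = 28500 m ≈ 28.5 km.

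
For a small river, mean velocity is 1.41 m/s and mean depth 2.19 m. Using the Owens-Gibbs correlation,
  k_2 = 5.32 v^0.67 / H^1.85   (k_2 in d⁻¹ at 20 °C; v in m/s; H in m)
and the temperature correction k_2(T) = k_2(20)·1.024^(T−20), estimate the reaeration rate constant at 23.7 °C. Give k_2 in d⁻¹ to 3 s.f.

k_2 ≈ 1.71 d⁻¹

k_2(20) = 5.32 × 1.41^0.67 / 2.19^1.85 = 5.32 × 1.259 / 4.264 = 1.571 d⁻¹.
k_2(23.7) = 1.571 × 1.024^(23.7−20) = 1.571 × 1.092 = 1.715 d⁻¹.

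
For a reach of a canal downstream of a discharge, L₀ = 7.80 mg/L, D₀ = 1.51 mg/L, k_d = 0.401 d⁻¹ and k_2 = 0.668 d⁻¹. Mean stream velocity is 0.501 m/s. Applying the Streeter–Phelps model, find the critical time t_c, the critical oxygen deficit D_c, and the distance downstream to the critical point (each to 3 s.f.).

At the critical point dD/dt = 0, so k_d L₀ e^(−k_d t) = k_2 D. Substituting D(t) from the Streeter–Phelps equation and solving for t gives
t_c = ln[(k_2/k_d)(1 − D₀(k_2−k_d)/(k_d L₀))] / (k_2−k_d).
Here k_2−k_d = 0.2670 d⁻¹ and 1 − D₀(k_2−k_d)/(k_d L₀) = 1 − 1.51×0.2670/(0.401×7.80) = 0.8711, so
t_c = ln(1.666 × 0.8711) / 0.2670 = 0.3723 / 0.2670 = 1.394 d.
D_c = (k_d/k_2) L₀ e^(−k_d t_c) = (0.401/0.668) × 7.80 × e^(−0.401×1.394) = 0.6003 × 7.80 × 0.5717 = 2.677 mg/L.
x_c = v t_c = 0.501 m/s × 1.394 d × 86400 s/d = 60360 m ≈ 60.4 km.

t_c ≈ 1.39 d; D_c ≈ 2.68 mg/L; x_c ≈ 60.4 km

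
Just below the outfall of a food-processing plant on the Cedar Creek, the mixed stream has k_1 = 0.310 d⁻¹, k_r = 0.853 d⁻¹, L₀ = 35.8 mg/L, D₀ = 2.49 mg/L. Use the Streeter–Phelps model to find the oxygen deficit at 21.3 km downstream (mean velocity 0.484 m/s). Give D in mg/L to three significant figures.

Travel time t = x/v = 21.3 km / (0.484 m/s) = 21300 m / 0.484 m/s = 44010 s = 0.5094 d.
k_1 L₀/(k_r−k_1) = 0.310×35.8/(0.853−0.310) = 11.10/0.5430 = 20.44 mg/L.
e^(−k_1 t) = e^(−0.310×0.5094) = 0.8539; e^(−k_r t) = e^(−0.853×0.5094) = 0.6476.
D = 20.44 × (0.8539 − 0.6476) + 2.49 × 0.6476 = 4.217 + 1.613 = 5.830 mg/L.

D ≈ 5.83 mg/L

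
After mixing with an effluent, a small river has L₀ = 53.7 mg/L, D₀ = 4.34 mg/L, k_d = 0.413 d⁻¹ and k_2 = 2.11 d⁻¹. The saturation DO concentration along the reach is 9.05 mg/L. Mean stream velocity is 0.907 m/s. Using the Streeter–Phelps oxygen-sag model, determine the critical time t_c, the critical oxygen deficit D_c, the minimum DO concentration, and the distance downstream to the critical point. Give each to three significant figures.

t_c = [1/(k_2−k_d)] ln[(k_2/k_d)(1 − D₀(k_2−k_d)/(k_d L₀))]
= [1/(2.11−0.413)] ln[(2.11/0.413)(1 − 4.34×1.697/(0.413×53.7))]
= (1/1.697) ln[5.109 × 0.6679] = 0.5893 × ln(3.412) = 0.5893 × 1.227 = 0.7233 d.
D_c = (k_d/k_2) L₀ e^(−k_d t_c) = (0.413/2.11) × 53.7 × e^(−0.413×0.7233) = 0.1957 × 53.7 × 0.7418 = 7.797 mg/L.
Minimum DO = C_s − D_c = 9.05 − 7.797 = 1.253 mg/L.
x_c = v t_c = 0.907 m/s × 0.7233 d × 86400 s/d = 56680 m ≈ 56.7 km.

t_c ≈ 0.723 d; D_c ≈ 7.80 mg/L; min DO ≈ 1.25 mg/L; x_c ≈ 56.7 km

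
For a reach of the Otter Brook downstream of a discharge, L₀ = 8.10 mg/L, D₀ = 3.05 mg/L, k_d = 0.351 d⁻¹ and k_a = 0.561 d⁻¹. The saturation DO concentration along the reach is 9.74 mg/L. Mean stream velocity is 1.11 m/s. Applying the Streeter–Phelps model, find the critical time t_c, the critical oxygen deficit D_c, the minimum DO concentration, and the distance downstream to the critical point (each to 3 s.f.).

t_c = [1/(k_a−k_d)] ln[(k_a/k_d)(1 − D₀(k_a−k_d)/(k_d L₀))]
= [1/(0.561−0.351)] ln[(0.561/0.351)(1 − 3.05×0.2100/(0.351×8.10))]
= (1/0.2100) ln[1.598 × 0.7747] = 4.762 × ln(1.238) = 4.762 × 0.2137 = 1.018 d.
D_c = (k_d/k_a) L₀ e^(−k_d t_c) = (0.351/0.561) × 8.10 × e^(−0.351×1.018) = 0.6257 × 8.10 × 0.6997 = 3.546 mg/L.
Minimum DO = C_s − D_c = 9.74 − 3.546 = 6.194 mg/L.
x_c = v t_c = 1.11 m/s × 1.018 d × 86400 s/d = 97580 m ≈ 97.6 km.

t_c ≈ 1.02 d; D_c ≈ 3.55 mg/L; min DO ≈ 6.19 mg/L; x_c ≈ 97.6 km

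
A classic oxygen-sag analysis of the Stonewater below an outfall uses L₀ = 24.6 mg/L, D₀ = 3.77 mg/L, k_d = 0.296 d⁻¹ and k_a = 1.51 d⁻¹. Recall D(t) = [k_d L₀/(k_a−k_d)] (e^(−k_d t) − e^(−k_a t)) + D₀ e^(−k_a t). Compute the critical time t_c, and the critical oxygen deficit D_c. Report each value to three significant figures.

At the critical point dD/dt = 0, so k_d L₀ e^(−k_d t) = k_a D. Substituting D(t) from the Streeter–Phelps equation and solving for t gives
t_c = ln[(k_a/k_d)(1 − D₀(k_a−k_d)/(k_d L₀))] / (k_a−k_d).
Here k_a−k_d = 1.214 d⁻¹ and 1 − D₀(k_a−k_d)/(k_d L₀) = 1 − 3.77×1.214/(0.296×24.6) = 0.3715, so
t_c = ln(5.101 × 0.3715) / 1.214 = 0.6392 / 1.214 = 0.5265 d.
D_c = (k_d/k_a) L₀ e^(−k_d t_c) = (0.296/1.51) × 24.6 × e^(−0.296×0.5265) = 0.1960 × 24.6 × 0.8557 = 4.126 mg/L.

t_c ≈ 0.527 d; D_c ≈ 4.13 mg/L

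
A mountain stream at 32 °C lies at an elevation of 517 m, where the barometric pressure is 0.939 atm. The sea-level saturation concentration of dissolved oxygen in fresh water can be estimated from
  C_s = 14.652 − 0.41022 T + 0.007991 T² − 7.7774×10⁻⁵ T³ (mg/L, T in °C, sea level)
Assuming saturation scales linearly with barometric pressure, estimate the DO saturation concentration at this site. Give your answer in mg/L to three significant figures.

At sea level: C_s = 14.652 − 0.41022×32 + 0.007991×32² − 7.7774×10⁻⁵×32³ = 7.159 mg/L.
Pressure correction: C_s' = 7.159 × 0.939 = 6.723 mg/L.

C_s ≈ 6.72 mg/L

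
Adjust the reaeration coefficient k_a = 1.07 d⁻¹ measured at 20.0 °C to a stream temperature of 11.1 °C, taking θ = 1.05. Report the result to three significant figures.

k_a(T₂) = k_a(T₁) · θ^(T₂−T₁) = 1.07 × 1.05^(11.1−20.0)
= 1.07 × 1.05^-8.90 = 1.07 × 0.6478 = 0.6931 d⁻¹.

k_a ≈ 0.693 d⁻¹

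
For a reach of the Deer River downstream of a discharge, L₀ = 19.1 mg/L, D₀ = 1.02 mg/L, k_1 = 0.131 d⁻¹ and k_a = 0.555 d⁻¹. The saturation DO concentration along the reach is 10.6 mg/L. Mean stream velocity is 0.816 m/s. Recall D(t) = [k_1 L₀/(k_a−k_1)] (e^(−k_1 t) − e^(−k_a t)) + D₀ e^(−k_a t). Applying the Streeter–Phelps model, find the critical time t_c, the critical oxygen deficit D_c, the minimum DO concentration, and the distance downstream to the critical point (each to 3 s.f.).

t_c ≈ 2.96 d; D_c ≈ 3.06 mg/L; min DO ≈ 7.54 mg/L; x_c ≈ 209 km

With k_a/k_1 = 4.237 and 1 − D₀(k_a−k_1)/(k_1 L₀) = 0.8272,
t_c = ln(4.237 × 0.8272) / (0.555 − 0.131) = ln(3.504) / 0.4240 = 1.254/0.4240 = 2.958 d.
D_c = (k_1/k_a) L₀ e^(−k_1 t_c) = (0.131/0.555) × 19.1 × e^(−0.131×2.958) = 0.2360 × 19.1 × 0.6788 = 3.060 mg/L.
Minimum DO = C_s − D_c = 10.6 − 3.060 = 7.540 mg/L.
x_c = v t_c = 0.816 m/s × 2.958 d × 86400 s/d = 208500 m ≈ 209 km.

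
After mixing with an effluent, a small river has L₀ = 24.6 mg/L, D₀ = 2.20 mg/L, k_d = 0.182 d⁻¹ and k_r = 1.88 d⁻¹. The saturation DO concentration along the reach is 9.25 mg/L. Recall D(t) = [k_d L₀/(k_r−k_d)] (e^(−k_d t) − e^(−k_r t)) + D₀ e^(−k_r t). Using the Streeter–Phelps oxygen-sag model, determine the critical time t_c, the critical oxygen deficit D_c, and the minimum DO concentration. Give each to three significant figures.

t_c ≈ 0.316 d; D_c ≈ 2.25 mg/L; min DO ≈ 7.00 mg/L

t_c = [1/(k_r−k_d)] ln[(k_r/k_d)(1 − D₀(k_r−k_d)/(k_d L₀))]
= [1/(1.88−0.182)] ln[(1.88/0.182)(1 − 2.20×1.698/(0.182×24.6))]
= (1/1.698) ln[10.33 × 0.1656] = 0.5889 × ln(1.711) = 0.5889 × 0.5371 = 0.3163 d.
L(t_c) = L₀ e^(−k_d t_c) = 24.6 × 0.9441 = 23.22 mg/L, and at the critical point k_r D_c = k_d L, so D_c = (0.182/1.88) × 23.22 = 2.248 mg/L.
Minimum DO = C_s − D_c = 9.25 − 2.248 = 7.002 mg/L.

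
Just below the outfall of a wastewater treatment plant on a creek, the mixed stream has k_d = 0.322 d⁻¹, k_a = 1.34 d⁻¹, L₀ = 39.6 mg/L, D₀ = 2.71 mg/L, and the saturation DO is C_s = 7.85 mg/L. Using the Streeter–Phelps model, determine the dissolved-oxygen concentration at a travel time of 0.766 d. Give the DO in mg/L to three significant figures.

DO ≈ 1.58 mg/L

k_d L₀/(k_a−k_d) = 0.322×39.6/(1.34−0.322) = 12.75/1.018 = 12.53 mg/L.
e^(−k_d t) = e^(−0.322×0.7660) = 0.7814; e^(−k_a t) = e^(−1.34×0.7660) = 0.3583.
D = 12.53 × (0.7814 − 0.3583) + 2.71 × 0.3583 = 5.300 + 0.9709 = 6.271 mg/L.
DO = C_s − D = 7.85 − 6.271 = 1.579 mg/L.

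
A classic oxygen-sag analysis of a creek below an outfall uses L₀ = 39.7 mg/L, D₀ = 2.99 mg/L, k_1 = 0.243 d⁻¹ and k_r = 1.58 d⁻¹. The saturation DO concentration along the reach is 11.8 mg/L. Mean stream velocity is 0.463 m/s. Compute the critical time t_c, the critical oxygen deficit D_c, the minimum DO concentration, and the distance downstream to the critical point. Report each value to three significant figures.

t_c ≈ 1.00 d; D_c ≈ 4.79 mg/L; min DO ≈ 7.01 mg/L; x_c ≈ 40.0 km

t_c = [1/(k_r−k_1)] ln[(k_r/k_1)(1 − D₀(k_r−k_1)/(k_1 L₀))]
= [1/(1.58−0.243)] ln[(1.58/0.243)(1 − 2.99×1.337/(0.243×39.7))]
= (1/1.337) ln[6.502 × 0.5856] = 0.7479 × ln(3.808) = 0.7479 × 1.337 = 1.000 d.
D_c = (k_1/k_r) L₀ e^(−k_1 t_c) = (0.243/1.58) × 39.7 × e^(−0.243×1.000) = 0.1538 × 39.7 × 0.7843 = 4.789 mg/L.
Minimum DO = C_s − D_c = 11.8 − 4.789 = 7.011 mg/L.
x_c = v t_c = 0.463 m/s × 1.000 d × 86400 s/d = 40000 m ≈ 40.0 km.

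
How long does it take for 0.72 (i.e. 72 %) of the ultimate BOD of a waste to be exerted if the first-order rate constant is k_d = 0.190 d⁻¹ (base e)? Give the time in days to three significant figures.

t ≈ 6.70 d

y/L₀ = 1 − e^(−k_d t) = 0.72 ⇒ e^(−k_d t) = 0.280
t = −ln(0.280) / 0.190 = 1.273 / 0.190 = 6.700 d.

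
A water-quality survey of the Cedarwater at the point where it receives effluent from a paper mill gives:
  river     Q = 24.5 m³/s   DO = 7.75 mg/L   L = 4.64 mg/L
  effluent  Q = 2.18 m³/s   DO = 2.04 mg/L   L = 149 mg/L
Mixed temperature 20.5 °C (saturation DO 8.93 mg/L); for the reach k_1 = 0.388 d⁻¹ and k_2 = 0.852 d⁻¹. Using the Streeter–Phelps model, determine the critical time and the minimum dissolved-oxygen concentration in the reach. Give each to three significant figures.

t_c ≈ 1.42 d; minimum DO ≈ 4.62 mg/L

Mixed DO = (24.5×7.75 + 2.18×2.04)/(24.5+2.18) = 194.3/26.68 = 7.283 mg/L.
Mixed L₀ = (24.5×4.64 + 2.18×149)/(26.68) = 438.5/26.68 = 16.44 mg/L.
Initial deficit D₀ = C_s − DO₀ = 8.93 − 7.283 = 1.647 mg/L.
t_c = (1/0.4640) ln[(0.852/0.388)(1 − 1.647×0.4640/(0.388×16.44))] = 2.155 × ln(1.933) = 1.420 d.
D_c = (0.388/0.852) × 16.44 × e^(−0.388×1.420) = 0.4554 × 16.44 × 0.5764 = 4.314 mg/L.
Minimum DO = 8.93 − 4.314 = 4.616 mg/L.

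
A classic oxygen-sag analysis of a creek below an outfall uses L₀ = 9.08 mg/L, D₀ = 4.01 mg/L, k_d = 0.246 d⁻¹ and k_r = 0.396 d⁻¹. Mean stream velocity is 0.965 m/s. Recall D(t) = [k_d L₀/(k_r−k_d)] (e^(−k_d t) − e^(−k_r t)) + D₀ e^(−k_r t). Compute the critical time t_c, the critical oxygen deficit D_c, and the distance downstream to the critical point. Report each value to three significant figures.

t_c = [1/(k_r−k_d)] ln[(k_r/k_d)(1 − D₀(k_r−k_d)/(k_d L₀))]
= [1/(0.396−0.246)] ln[(0.396/0.246)(1 − 4.01×0.1500/(0.246×9.08))]
= (1/0.1500) ln[1.610 × 0.7307] = 6.667 × ln(1.176) = 6.667 × 0.1623 = 1.082 d.
L(t_c) = L₀ e^(−k_d t_c) = 9.08 × 0.7662 = 6.958 mg/L, and at the critical point k_r D_c = k_d L, so D_c = (0.246/0.396) × 6.958 = 4.322 mg/L.
x_c = v t_c = 0.965 m/s × 1.082 d × 86400 s/d = 90240 m ≈ 90.2 km.

t_c ≈ 1.08 d; D_c ≈ 4.32 mg/L; x_c ≈ 90.2 km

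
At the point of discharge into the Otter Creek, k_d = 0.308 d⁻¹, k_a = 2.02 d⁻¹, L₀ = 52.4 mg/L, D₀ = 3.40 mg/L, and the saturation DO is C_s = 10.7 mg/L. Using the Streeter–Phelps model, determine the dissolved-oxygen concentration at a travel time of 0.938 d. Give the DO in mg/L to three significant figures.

DO ≈ 4.54 mg/L

k_d L₀/(k_a−k_d) = 0.308×52.4/(2.02−0.308) = 16.14/1.712 = 9.427 mg/L.
e^(−k_d t) = e^(−0.308×0.9380) = 0.7491; e^(−k_a t) = e^(−2.02×0.9380) = 0.1504.
D = 9.427 × (0.7491 − 0.1504) + 3.40 × 0.1504 = 5.644 + 0.5112 = 6.155 mg/L.
DO = C_s − D = 10.7 − 6.155 = 4.545 mg/L.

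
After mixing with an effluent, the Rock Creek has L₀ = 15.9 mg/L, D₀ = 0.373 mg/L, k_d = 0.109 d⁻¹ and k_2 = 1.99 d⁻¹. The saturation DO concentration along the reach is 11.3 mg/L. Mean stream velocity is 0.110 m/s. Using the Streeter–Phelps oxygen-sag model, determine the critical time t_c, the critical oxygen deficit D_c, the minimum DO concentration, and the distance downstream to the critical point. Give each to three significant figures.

At the critical point dD/dt = 0, so k_d L₀ e^(−k_d t) = k_2 D. Substituting D(t) from the Streeter–Phelps equation and solving for t gives
t_c = ln[(k_2/k_d)(1 − D₀(k_2−k_d)/(k_d L₀))] / (k_2−k_d).
Here k_2−k_d = 1.881 d⁻¹ and 1 − D₀(k_2−k_d)/(k_d L₀) = 1 − 0.373×1.881/(0.109×15.9) = 0.5952, so
t_c = ln(18.26 × 0.5952) / 1.881 = 2.386 / 1.881 = 1.268 d.
D_c = (k_d/k_2) L₀ e^(−k_d t_c) = (0.109/1.99) × 15.9 × e^(−0.109×1.268) = 0.05477 × 15.9 × 0.8709 = 0.7585 mg/L.
Minimum DO = C_s − D_c = 11.3 − 0.7585 = 10.54 mg/L.
x_c = v t_c = 0.110 m/s × 1.268 d × 86400 s/d = 12050 m ≈ 12.1 km.

t_c ≈ 1.27 d; D_c ≈ 0.758 mg/L; min DO ≈ 10.5 mg/L; x_c ≈ 12.1 km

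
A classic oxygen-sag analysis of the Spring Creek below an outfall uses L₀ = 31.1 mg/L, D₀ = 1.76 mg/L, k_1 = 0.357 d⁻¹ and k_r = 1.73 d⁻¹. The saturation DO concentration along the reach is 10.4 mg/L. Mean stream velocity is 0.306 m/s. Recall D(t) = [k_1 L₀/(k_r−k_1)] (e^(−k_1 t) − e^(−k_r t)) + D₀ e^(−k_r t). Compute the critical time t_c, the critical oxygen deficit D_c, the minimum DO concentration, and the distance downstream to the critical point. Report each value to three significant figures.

t_c ≈ 0.971 d; D_c ≈ 4.54 mg/L; min DO ≈ 5.86 mg/L; x_c ≈ 25.7 km

With k_r/k_1 = 4.846 and 1 − D₀(k_r−k_1)/(k_1 L₀) = 0.7824,
t_c = ln(4.846 × 0.7824) / (1.73 − 0.357) = ln(3.791) / 1.373 = 1.333/1.373 = 0.9706 d.
L(t_c) = L₀ e^(−k_1 t_c) = 31.1 × 0.7071 = 21.99 mg/L, and at the critical point k_r D_c = k_1 L, so D_c = (0.357/1.73) × 21.99 = 4.538 mg/L.
Minimum DO = C_s − D_c = 10.4 − 4.538 = 5.862 mg/L.
x_c = v t_c = 0.306 m/s × 0.9706 d × 86400 s/d = 25660 m ≈ 25.7 km.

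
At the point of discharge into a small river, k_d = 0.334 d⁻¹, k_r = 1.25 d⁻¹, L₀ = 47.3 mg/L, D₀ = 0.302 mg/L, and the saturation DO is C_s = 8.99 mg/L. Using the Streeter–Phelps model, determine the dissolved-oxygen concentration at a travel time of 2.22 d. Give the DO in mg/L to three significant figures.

k_d L₀/(k_r−k_d) = 0.334×47.3/(1.25−0.334) = 15.80/0.9160 = 17.25 mg/L.
e^(−k_d t) = e^(−0.334×2.220) = 0.4764; e^(−k_r t) = e^(−1.25×2.220) = 0.06235.
D = 17.25 × (0.4764 − 0.06235) + 0.302 × 0.06235 = 7.141 + 0.01883 = 7.160 mg/L.
DO = C_s − D = 8.99 − 7.160 = 1.830 mg/L.

DO ≈ 1.83 mg/L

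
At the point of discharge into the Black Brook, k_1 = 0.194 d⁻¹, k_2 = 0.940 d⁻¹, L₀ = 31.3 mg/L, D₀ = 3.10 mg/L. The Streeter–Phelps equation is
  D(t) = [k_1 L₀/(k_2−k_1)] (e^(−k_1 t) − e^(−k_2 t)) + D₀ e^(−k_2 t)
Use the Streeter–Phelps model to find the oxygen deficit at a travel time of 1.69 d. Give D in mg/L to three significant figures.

k_1 L₀/(k_2−k_1) = 0.194×31.3/(0.940−0.194) = 6.072/0.7460 = 8.140 mg/L.
e^(−k_1 t) = e^(−0.194×1.690) = 0.7205; e^(−k_2 t) = e^(−0.940×1.690) = 0.2042.
D = 8.140 × (0.7205 − 0.2042) + 3.10 × 0.2042 = 4.202 + 0.6331 = 4.835 mg/L.

D ≈ 4.84 mg/L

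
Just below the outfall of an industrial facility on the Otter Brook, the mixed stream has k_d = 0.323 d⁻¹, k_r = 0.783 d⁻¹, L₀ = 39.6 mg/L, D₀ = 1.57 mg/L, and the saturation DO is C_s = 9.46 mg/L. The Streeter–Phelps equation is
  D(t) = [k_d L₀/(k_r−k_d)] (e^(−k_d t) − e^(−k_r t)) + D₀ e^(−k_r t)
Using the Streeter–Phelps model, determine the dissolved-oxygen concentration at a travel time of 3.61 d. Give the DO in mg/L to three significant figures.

DO ≈ 2.35 mg/L

k_d L₀/(k_r−k_d) = 0.323×39.6/(0.783−0.323) = 12.79/0.4600 = 27.81 mg/L.
e^(−k_d t) = e^(−0.323×3.610) = 0.3116; e^(−k_r t) = e^(−0.783×3.610) = 0.05921.
D = 27.81 × (0.3116 − 0.05921) + 1.57 × 0.05921 = 7.018 + 0.09296 = 7.111 mg/L.
DO = C_s − D = 9.46 − 7.111 = 2.349 mg/L.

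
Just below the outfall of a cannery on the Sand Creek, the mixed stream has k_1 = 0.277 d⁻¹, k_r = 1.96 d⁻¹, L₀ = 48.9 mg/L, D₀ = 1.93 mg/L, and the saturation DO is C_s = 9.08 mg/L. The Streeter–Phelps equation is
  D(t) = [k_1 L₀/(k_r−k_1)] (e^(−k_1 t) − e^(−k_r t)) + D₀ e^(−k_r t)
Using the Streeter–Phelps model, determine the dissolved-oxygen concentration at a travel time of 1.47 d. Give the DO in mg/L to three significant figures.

k_1 L₀/(k_r−k_1) = 0.277×48.9/(1.96−0.277) = 13.55/1.683 = 8.048 mg/L.
e^(−k_1 t) = e^(−0.277×1.470) = 0.6655; e^(−k_r t) = e^(−1.96×1.470) = 0.05607.
D = 8.048 × (0.6655 − 0.05607) + 1.93 × 0.05607 = 4.905 + 0.1082 = 5.013 mg/L.
DO = C_s − D = 9.08 − 5.013 = 4.067 mg/L.

DO ≈ 4.07 mg/L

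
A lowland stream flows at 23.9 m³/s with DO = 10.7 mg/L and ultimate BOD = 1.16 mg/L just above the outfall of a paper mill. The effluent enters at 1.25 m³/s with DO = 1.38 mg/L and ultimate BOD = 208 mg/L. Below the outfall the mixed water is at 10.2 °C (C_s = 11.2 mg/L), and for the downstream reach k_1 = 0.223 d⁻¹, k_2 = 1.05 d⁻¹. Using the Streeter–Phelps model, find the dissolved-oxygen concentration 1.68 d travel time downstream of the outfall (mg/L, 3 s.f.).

Mixed DO = (23.9×10.7 + 1.25×1.38)/(23.9+1.25) = 257.5/25.15 = 10.24 mg/L.
Mixed L₀ = (23.9×1.16 + 1.25×208)/(25.15) = 287.7/25.15 = 11.44 mg/L.
Initial deficit D₀ = C_s − DO₀ = 11.2 − 10.24 = 0.9632 mg/L.
D(1.68) = [0.223×11.44/(1.05−0.223)](e^(−0.223×1.68) − e^(−1.05×1.68)) + 0.9632 e^(−1.05×1.68)
= 3.085 × (0.6875 − 0.1714) + 0.9632 × 0.1714 = 1.757 mg/L.
DO = 11.2 − 1.757 = 9.443 mg/L.

DO ≈ 9.44 mg/L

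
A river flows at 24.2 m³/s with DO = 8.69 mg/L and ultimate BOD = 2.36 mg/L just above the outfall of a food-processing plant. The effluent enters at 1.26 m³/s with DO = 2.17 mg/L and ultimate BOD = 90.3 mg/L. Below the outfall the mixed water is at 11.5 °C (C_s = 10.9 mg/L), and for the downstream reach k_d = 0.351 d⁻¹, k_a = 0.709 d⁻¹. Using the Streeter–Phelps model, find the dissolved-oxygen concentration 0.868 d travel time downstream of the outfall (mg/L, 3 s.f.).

DO ≈ 8.24 mg/L

Mixed DO = (24.2×8.69 + 1.26×2.17)/(24.2+1.26) = 213.0/25.46 = 8.367 mg/L.
Mixed L₀ = (24.2×2.36 + 1.26×90.3)/(25.46) = 170.9/25.46 = 6.712 mg/L.
Initial deficit D₀ = C_s − DO₀ = 10.9 − 8.367 = 2.533 mg/L.
D(0.868) = [0.351×6.712/(0.709−0.351)](e^(−0.351×0.868) − e^(−0.709×0.868)) + 2.533 e^(−0.709×0.868)
= 6.581 × (0.7374 − 0.5404) + 2.533 × 0.5404 = 2.665 mg/L.
DO = 10.9 − 2.665 = 8.235 mg/L.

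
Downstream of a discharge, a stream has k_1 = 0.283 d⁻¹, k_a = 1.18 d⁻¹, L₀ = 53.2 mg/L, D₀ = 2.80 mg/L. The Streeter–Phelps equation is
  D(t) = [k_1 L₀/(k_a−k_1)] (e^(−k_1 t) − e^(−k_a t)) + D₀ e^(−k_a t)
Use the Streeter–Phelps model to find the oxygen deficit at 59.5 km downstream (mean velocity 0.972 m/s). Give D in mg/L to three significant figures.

Travel time t = x/v = 59.5 km / (0.972 m/s) = 59500 m / 0.972 m/s = 61210 s = 0.7085 d.
k_1 L₀/(k_a−k_1) = 0.283×53.2/(1.18−0.283) = 15.06/0.8970 = 16.78 mg/L.
e^(−k_1 t) = e^(−0.283×0.7085) = 0.8183; e^(−k_a t) = e^(−1.18×0.7085) = 0.4334.
D = 16.78 × (0.8183 − 0.4334) + 2.80 × 0.4334 = 6.460 + 1.214 = 7.674 mg/L.

D ≈ 7.67 mg/L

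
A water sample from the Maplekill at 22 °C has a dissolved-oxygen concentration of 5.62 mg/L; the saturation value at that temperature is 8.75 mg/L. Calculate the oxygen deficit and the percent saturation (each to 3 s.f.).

D ≈ 3.13 mg/L; 64.2 % saturation

D = C_s − C = 8.75 − 5.62 = 3.13 mg/L.
% saturation = 5.62/8.75 × 100 = 64.2 %.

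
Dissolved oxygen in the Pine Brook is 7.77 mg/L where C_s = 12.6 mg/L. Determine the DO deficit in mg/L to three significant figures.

D = C_s − C = 12.6 − 7.77 = 4.83 mg/L.

D ≈ 4.83 mg/L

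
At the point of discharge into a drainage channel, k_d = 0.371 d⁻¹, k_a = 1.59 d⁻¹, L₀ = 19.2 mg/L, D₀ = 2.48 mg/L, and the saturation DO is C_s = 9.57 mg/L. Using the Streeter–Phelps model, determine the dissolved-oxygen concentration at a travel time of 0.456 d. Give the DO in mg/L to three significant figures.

DO ≈ 6.26 mg/L

k_d L₀/(k_a−k_d) = 0.371×19.2/(1.59−0.371) = 7.123/1.219 = 5.843 mg/L.
e^(−k_d t) = e^(−0.371×0.4560) = 0.8444; e^(−k_a t) = e^(−1.59×0.4560) = 0.4843.
D = 5.843 × (0.8444 − 0.4843) + 2.48 × 0.4843 = 2.104 + 1.201 = 3.305 mg/L.
DO = C_s − D = 9.57 − 3.305 = 6.265 mg/L.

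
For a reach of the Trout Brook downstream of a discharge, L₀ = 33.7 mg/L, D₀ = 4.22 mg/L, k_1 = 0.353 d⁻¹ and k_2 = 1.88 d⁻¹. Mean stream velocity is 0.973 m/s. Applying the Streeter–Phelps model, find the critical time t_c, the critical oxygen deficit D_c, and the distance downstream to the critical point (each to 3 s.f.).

With k_2/k_1 = 5.326 and 1 − D₀(k_2−k_1)/(k_1 L₀) = 0.4583,
t_c = ln(5.326 × 0.4583) / (1.88 − 0.353) = ln(2.441) / 1.527 = 0.8924/1.527 = 0.5844 d.
D_c = (k_1/k_2) L₀ e^(−k_1 t_c) = (0.353/1.88) × 33.7 × e^(−0.353×0.5844) = 0.1878 × 33.7 × 0.8136 = 5.148 mg/L.
x_c = v t_c = 0.973 m/s × 0.5844 d × 86400 s/d = 49130 m ≈ 49.1 km.

t_c ≈ 0.584 d; D_c ≈ 5.15 mg/L; x_c ≈ 49.1 km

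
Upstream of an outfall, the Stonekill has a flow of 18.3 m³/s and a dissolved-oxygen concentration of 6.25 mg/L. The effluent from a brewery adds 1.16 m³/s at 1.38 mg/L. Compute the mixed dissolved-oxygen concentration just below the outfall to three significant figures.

Flow-weighted mixing: C = (Q_r C_r + Q_w C_w)/(Q_r + Q_w)
= (18.3×6.25 + 1.16×1.38)/(18.3 + 1.16) = 116.0/19.46 = 5.960 mg/L.

5.96 mg/L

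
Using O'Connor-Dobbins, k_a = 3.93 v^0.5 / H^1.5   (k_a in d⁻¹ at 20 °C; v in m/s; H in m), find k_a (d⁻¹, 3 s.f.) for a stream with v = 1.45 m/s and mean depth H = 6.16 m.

k_a ≈ 0.310 d⁻¹

k_a = 3.93 × 1.45^0.5 / 6.16^1.5 = 3.93 × 1.204 / 15.29 = 0.3095 d⁻¹.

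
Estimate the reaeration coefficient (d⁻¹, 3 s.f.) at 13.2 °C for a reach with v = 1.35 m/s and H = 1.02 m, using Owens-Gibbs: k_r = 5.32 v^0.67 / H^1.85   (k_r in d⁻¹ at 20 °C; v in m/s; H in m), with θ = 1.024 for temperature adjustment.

k_r ≈ 5.34 d⁻¹

k_r(20) = 5.32 × 1.35^0.67 / 1.02^1.85 = 5.32 × 1.223 / 1.037 = 6.271 d⁻¹.
k_r(13.2) = 6.271 × 1.024^(13.2−20) = 6.271 × 0.8511 = 5.337 d⁻¹.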